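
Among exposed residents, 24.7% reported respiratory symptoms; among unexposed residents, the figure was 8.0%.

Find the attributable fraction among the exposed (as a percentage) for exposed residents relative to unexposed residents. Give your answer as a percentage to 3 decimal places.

AR% = (0.2470 − 0.0800) / 0.2470 = 0.6761 → 67.611%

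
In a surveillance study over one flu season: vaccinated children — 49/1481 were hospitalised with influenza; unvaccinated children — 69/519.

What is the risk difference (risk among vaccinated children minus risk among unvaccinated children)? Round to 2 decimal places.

risk, vaccinated children = 49/1481 = 0.03309
risk, unvaccinated children = 69/519 = 0.13295
risk difference = 0.03309 − 0.13295 = -0.10

RD ≈ -0.10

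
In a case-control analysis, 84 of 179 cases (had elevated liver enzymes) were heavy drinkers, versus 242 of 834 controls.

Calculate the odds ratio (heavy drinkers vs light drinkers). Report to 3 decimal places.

OR = (84 × 592) / (242 × 95) = 49728/22990 ≈ 2.163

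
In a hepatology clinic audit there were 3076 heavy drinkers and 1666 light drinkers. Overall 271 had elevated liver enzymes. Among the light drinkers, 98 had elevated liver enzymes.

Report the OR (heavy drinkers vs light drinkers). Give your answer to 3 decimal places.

heavy drinkers with the outcome: 271 − 98 = 173
heavy drinkers without the outcome: 3076 − 173 = 2903
light drinkers without the outcome: 1666 − 98 = 1568
OR = (173 × 1568) / (2903 × 98) = 271264/284494 ≈ 0.953

OR ≈ 0.953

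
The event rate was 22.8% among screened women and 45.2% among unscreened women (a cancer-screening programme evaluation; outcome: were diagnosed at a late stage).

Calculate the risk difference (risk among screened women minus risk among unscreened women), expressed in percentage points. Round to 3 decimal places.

risk difference = 0.2280 − 0.4520 = -0.2240 → -22.400 percentage points

-22.400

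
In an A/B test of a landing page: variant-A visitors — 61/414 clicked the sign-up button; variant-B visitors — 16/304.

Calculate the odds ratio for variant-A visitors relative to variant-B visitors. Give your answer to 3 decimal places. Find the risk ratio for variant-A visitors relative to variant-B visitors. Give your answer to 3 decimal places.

OR = 3.110; RR = 2.800

OR = (61 × 288) / (353 × 16) = 17568/5648 ≈ 3.110
risk, variant-A visitors = 61/414 = 0.1473
risk, variant-B visitors = 16/304 = 0.0526
RR = 0.1473 / 0.0526 = 2.800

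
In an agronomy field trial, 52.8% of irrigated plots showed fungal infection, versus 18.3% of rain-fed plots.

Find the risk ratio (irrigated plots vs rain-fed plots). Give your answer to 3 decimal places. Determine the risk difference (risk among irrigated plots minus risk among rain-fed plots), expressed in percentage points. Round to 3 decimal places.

RR = 2.885; RD = 34.500

RR = 0.5280 / 0.1830 = 2.885
risk difference = 0.5280 − 0.1830 = 0.3450 → 34.500 percentage points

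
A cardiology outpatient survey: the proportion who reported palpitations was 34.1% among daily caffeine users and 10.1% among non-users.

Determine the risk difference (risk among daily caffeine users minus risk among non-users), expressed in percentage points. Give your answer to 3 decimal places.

risk difference = 0.3410 − 0.1010 = 0.2400 → 24.000 percentage points

RD ≈ 24.000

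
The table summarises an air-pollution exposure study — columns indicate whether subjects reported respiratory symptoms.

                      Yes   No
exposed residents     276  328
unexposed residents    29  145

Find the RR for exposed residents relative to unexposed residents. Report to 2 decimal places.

risk, exposed residents = 276/604 = 0.4570
risk, unexposed residents = 29/174 = 0.1667
RR = 0.4570 / 0.1667 = 2.74

2.74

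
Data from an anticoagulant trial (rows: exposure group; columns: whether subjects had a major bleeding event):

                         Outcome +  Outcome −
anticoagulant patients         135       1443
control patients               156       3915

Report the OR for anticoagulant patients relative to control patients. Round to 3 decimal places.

OR = (135 × 3915) / (1443 × 156) = 528525/225108 ≈ 2.348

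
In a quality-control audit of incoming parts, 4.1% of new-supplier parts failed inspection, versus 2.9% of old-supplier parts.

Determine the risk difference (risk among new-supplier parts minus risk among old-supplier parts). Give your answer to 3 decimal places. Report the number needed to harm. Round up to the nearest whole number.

risk difference = 0.04100 − 0.02900 = 0.012
absolute risk difference = 0.012000
1 / 0.012000 = 83.333 → round up → 84

RD = 0.012; NNH = 84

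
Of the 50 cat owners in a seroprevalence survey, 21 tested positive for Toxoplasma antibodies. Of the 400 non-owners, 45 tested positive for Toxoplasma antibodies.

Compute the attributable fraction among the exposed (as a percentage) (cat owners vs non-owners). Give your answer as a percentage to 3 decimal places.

AR% = 73.214%

risk, cat owners = 21/50 = 0.4200
risk, non-owners = 45/400 = 0.1125
AR% = (0.4200 − 0.1125) / 0.4200 = 0.7321 → 73.214%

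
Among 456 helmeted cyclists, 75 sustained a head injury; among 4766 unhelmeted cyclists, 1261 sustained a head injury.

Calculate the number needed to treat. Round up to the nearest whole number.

10

risk, helmeted cyclists = 75/456 = 0.164474
risk, unhelmeted cyclists = 1261/4766 = 0.264582
absolute risk difference = 0.100109
1 / 0.100109 = 9.989 → round up → 10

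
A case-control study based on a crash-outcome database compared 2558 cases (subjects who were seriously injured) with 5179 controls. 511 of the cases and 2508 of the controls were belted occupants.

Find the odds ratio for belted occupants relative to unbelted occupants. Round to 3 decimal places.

odds, belted occupants = 511/2508 = 0.2037
odds, unbelted occupants = 2047/2671 = 0.7664
OR = 0.2037 / 0.7664 = 0.266

OR = 0.266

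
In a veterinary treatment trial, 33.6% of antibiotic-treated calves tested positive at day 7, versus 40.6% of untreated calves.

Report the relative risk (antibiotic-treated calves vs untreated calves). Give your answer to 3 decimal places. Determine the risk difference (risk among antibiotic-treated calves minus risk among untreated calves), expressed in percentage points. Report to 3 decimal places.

RR = 0.828; RD = -7.000

RR = 0.3360 / 0.4060 = 0.828
risk difference = 0.3360 − 0.4060 = -0.0700 → -7.000 percentage points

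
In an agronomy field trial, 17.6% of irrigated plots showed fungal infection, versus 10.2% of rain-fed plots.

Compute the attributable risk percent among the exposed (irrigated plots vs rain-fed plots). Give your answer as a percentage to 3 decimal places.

AR% = (0.1760 − 0.1020) / 0.1760 = 0.4205 → 42.045%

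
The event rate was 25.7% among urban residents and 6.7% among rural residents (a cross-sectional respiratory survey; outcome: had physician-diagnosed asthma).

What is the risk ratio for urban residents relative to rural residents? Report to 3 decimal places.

RR = 0.2570 / 0.0670 = 3.836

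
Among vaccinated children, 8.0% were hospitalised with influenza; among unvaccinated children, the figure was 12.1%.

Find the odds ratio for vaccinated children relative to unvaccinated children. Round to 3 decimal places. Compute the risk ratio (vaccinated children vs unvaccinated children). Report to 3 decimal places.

OR = 0.632; RR = 0.661

odds, vaccinated children = 0.0800/0.9200 = 0.0870
odds, unvaccinated children = 0.1210/0.8790 = 0.1377
OR = 0.0870 / 0.1377 = 0.632
RR = 0.0800 / 0.1210 = 0.661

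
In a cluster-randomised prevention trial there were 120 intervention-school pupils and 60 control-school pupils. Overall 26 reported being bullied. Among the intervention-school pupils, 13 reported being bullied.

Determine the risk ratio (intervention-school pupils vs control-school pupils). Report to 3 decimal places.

0.500

intervention-school pupils without the outcome: 120 − 13 = 107
control-school pupils with the outcome: 26 − 13 = 13
control-school pupils without the outcome: 60 − 13 = 47
risk, intervention-school pupils = 13/120 = 0.1083
risk, control-school pupils = 13/60 = 0.2167
RR = 0.1083 / 0.2167 = 0.500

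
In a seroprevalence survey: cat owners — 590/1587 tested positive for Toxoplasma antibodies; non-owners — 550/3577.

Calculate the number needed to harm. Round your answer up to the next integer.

risk, cat owners = 590/1587 = 0.371771
risk, non-owners = 550/3577 = 0.153760
absolute risk difference = 0.218011
1 / 0.218011 = 4.587 → round up → 5

NNH: 5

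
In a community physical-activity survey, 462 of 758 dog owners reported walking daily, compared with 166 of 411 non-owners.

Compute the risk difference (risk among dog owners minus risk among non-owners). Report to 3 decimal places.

RD = 0.206

risk, dog owners = 462/758 = 0.6095
risk, non-owners = 166/411 = 0.4039
risk difference = 0.6095 − 0.4039 = 0.206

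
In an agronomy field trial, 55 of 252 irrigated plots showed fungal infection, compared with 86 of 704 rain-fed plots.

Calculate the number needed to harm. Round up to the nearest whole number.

risk, irrigated plots = 55/252 = 0.218254
risk, rain-fed plots = 86/704 = 0.122159
absolute risk difference = 0.096095
1 / 0.096095 = 10.406 → round up → 11

11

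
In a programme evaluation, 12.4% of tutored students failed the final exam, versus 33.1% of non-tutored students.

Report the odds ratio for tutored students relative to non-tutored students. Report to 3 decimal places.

OR: 0.286

odds, tutored students = 0.1240/0.8760 = 0.1416
odds, non-tutored students = 0.3310/0.6690 = 0.4948
OR = 0.1416 / 0.4948 = 0.286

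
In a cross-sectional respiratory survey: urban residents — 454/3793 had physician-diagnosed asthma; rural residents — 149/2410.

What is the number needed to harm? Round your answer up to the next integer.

18

risk, urban residents = 454/3793 = 0.119694
risk, rural residents = 149/2410 = 0.061826
absolute risk difference = 0.057868
1 / 0.057868 = 17.281 → round up → 18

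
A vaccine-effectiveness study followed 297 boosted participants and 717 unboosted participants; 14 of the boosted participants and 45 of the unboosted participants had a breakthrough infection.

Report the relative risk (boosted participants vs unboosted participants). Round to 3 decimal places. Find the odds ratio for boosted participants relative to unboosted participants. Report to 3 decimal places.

RR = 0.751; OR = 0.739

risk, boosted participants = 14/297 = 0.04714
risk, unboosted participants = 45/717 = 0.06276
RR = 0.04714 / 0.06276 = 0.751
odds, boosted participants = 14/283 = 0.04947
odds, unboosted participants = 45/672 = 0.06696
OR = 0.04947 / 0.06696 = 0.739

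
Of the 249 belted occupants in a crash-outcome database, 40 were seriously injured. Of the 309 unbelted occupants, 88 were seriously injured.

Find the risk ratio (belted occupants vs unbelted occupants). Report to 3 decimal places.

risk, belted occupants = 40/249 = 0.1606
risk, unbelted occupants = 88/309 = 0.2848
RR = 0.1606 / 0.2848 = 0.564

RR = 0.564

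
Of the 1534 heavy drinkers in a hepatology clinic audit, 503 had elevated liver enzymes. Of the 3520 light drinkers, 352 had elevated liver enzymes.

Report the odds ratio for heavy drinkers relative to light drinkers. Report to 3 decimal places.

OR = (503 × 3168) / (1031 × 352) = 1593504/362912 ≈ 4.391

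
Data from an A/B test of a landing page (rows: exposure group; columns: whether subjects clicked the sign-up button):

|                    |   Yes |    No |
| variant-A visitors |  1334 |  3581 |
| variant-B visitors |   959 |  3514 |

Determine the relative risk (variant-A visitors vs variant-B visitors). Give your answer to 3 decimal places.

risk, variant-A visitors = 1334/4915 = 0.2714
risk, variant-B visitors = 959/4473 = 0.2144
RR = 0.2714 / 0.2144 = 1.266

1.266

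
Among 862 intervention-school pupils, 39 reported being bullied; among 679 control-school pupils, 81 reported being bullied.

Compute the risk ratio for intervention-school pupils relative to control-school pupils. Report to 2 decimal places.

risk, intervention-school pupils = 39/862 = 0.04524
risk, control-school pupils = 81/679 = 0.11929
RR = 0.04524 / 0.11929 = 0.38

RR: 0.38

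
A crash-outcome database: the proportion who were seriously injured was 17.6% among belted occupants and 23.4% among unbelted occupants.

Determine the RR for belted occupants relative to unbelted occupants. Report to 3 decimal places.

RR = 0.1760 / 0.2340 = 0.752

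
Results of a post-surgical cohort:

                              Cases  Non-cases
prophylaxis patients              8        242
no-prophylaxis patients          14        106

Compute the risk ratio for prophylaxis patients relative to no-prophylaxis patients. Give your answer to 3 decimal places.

RR: 0.274

risk, prophylaxis patients = 8/250 = 0.03200
risk, no-prophylaxis patients = 14/120 = 0.11667
RR = 0.03200 / 0.11667 = 0.274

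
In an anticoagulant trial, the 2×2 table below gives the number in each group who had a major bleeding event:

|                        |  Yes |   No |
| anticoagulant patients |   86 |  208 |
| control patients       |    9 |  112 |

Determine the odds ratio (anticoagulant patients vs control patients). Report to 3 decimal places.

OR = (86 × 112) / (208 × 9) = 9632/1872 ≈ 5.145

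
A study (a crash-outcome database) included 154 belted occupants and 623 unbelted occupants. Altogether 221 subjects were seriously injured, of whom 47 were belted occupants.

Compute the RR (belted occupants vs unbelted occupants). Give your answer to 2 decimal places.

belted occupants without the outcome: 154 − 47 = 107
unbelted occupants with the outcome: 221 − 47 = 174
unbelted occupants without the outcome: 623 − 174 = 449
risk, belted occupants = 47/154 = 0.3052
risk, unbelted occupants = 174/623 = 0.2793
RR = 0.3052 / 0.2793 = 1.09

1.09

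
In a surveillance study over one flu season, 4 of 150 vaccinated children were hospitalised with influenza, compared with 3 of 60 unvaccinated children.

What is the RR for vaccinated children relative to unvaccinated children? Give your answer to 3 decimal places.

RR: 0.533

risk, vaccinated children = 4/150 = 0.02667
risk, unvaccinated children = 3/60 = 0.05000
RR = 0.02667 / 0.05000 = 0.533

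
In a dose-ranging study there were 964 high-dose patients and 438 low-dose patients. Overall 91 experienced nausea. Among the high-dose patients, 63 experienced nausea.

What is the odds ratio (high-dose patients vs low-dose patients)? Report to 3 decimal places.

1.024

high-dose patients without the outcome: 964 − 63 = 901
low-dose patients with the outcome: 91 − 63 = 28
low-dose patients without the outcome: 438 − 28 = 410
OR = (63 × 410) / (901 × 28) = 25830/25228 ≈ 1.024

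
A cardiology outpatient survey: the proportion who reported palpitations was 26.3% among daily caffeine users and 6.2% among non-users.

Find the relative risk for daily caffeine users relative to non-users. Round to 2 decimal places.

RR = 0.2630 / 0.0620 = 4.24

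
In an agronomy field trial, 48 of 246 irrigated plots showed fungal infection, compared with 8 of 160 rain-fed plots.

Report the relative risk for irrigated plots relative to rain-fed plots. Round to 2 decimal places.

3.90

risk, irrigated plots = 48/246 = 0.1951
risk, rain-fed plots = 8/160 = 0.0500
RR = 0.1951 / 0.0500 = 3.90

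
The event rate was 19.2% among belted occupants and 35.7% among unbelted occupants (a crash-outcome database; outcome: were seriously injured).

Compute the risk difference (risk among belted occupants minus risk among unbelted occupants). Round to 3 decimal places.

risk difference = 0.1920 − 0.3570 = -0.165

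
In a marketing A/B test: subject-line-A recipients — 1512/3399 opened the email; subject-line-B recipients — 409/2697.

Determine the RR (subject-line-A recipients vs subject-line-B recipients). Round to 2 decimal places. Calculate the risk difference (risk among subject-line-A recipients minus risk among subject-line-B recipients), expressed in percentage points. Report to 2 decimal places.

risk, subject-line-A recipients = 1512/3399 = 0.4448
risk, subject-line-B recipients = 409/2697 = 0.1516
RR = 0.4448 / 0.1516 = 2.93
risk difference = 0.4448 − 0.1516 = 0.2932 → 29.32 percentage points

RR = 2.93; RD = 29.32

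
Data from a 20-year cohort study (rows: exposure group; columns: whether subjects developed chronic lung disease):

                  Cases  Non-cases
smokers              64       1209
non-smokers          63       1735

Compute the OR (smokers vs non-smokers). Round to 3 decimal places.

OR = (64 × 1735) / (1209 × 63) = 111040/76167 ≈ 1.458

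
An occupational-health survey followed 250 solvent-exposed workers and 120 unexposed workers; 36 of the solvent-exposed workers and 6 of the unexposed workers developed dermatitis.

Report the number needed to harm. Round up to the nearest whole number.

risk, solvent-exposed workers = 36/250 = 0.144000
risk, unexposed workers = 6/120 = 0.050000
absolute risk difference = 0.094000
1 / 0.094000 = 10.638 → round up → 11

NNH = 11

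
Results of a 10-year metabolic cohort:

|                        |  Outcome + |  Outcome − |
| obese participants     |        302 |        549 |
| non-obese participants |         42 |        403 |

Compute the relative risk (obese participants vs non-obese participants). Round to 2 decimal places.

3.76

risk, obese participants = 302/851 = 0.3549
risk, non-obese participants = 42/445 = 0.0944
RR = 0.3549 / 0.0944 = 3.76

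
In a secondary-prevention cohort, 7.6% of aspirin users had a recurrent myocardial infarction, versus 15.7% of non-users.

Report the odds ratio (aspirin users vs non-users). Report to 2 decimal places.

odds, aspirin users = 0.0760/0.9240 = 0.0823
odds, non-users = 0.1570/0.8430 = 0.1862
OR = 0.0823 / 0.1862 = 0.44

OR: 0.44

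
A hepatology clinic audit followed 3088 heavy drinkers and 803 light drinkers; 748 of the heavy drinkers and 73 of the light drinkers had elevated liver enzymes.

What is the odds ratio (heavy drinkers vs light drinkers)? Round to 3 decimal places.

OR = (748 × 730) / (2340 × 73) = 546040/170820 ≈ 3.197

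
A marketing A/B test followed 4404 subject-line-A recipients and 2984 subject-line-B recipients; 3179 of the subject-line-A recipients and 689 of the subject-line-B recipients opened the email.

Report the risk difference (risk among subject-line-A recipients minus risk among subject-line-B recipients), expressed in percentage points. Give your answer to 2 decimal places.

49.09

risk, subject-line-A recipients = 3179/4404 = 0.7218
risk, subject-line-B recipients = 689/2984 = 0.2309
risk difference = 0.7218 − 0.2309 = 0.4909 → 49.09 percentage points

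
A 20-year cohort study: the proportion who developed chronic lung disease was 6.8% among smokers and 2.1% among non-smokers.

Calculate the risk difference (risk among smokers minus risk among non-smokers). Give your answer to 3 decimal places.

risk difference = 0.06800 − 0.02100 = 0.047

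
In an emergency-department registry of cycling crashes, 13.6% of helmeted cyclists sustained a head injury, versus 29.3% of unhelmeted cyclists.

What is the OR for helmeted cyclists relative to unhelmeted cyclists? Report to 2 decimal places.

OR = 0.38

odds, helmeted cyclists = 0.1360/0.8640 = 0.1574
odds, unhelmeted cyclists = 0.2930/0.7070 = 0.4144
OR = 0.1574 / 0.4144 = 0.38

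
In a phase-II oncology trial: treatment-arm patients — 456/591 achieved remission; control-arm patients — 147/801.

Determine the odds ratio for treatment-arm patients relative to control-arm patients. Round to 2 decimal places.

OR = (456 × 654) / (135 × 147) = 298224/19845 ≈ 15.03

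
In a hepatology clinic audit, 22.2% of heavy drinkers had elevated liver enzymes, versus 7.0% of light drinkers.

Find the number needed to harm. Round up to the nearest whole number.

absolute risk difference = 0.152000
1 / 0.152000 = 6.579 → round up → 7

NNH ≈ 7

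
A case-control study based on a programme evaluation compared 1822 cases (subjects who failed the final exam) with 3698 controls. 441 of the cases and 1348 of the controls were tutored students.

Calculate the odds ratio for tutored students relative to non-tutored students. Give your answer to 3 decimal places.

odds, tutored students = 441/1348 = 0.3272
odds, non-tutored students = 1381/2350 = 0.5877
OR = 0.3272 / 0.5877 = 0.557

0.557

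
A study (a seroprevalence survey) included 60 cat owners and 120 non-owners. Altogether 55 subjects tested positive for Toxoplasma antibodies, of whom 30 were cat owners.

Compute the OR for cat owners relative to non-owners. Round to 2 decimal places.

OR = 3.80

cat owners without the outcome: 60 − 30 = 30
non-owners with the outcome: 55 − 30 = 25
non-owners without the outcome: 120 − 25 = 95
OR = (30 × 95) / (30 × 25) = 2850/750 ≈ 3.80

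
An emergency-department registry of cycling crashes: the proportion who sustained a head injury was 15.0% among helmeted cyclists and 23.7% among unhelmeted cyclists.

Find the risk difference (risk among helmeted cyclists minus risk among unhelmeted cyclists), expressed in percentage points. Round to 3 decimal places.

-8.700

risk difference = 0.1500 − 0.2370 = -0.0870 → -8.700 percentage points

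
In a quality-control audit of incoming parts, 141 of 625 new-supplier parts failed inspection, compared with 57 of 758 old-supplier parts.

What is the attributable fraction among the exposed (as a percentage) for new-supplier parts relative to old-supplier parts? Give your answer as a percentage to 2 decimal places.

risk, new-supplier parts = 141/625 = 0.2256
risk, old-supplier parts = 57/758 = 0.0752
AR% = (0.2256 − 0.0752) / 0.2256 = 0.6667 → 66.67%

AR%: 66.67%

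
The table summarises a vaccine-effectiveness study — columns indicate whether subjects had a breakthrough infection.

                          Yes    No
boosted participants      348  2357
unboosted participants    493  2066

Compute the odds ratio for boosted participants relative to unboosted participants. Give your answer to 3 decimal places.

odds, boosted participants = 348/2357 = 0.1476
odds, unboosted participants = 493/2066 = 0.2386
OR = 0.1476 / 0.2386 = 0.619

OR: 0.619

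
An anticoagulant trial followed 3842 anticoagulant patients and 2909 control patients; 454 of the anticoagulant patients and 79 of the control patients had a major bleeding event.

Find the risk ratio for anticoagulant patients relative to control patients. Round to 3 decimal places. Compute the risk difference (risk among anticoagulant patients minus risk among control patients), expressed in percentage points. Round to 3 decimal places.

risk, anticoagulant patients = 454/3842 = 0.11817
risk, control patients = 79/2909 = 0.02716
RR = 0.11817 / 0.02716 = 4.351
risk difference = 0.11817 − 0.02716 = 0.09101 → 9.101 percentage points

RR = 4.351; RD = 9.101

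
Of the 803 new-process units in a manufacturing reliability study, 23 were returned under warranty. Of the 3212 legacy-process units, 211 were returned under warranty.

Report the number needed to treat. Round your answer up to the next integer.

27

risk, new-process units = 23/803 = 0.028643
risk, legacy-process units = 211/3212 = 0.065691
absolute risk difference = 0.037049
1 / 0.037049 = 26.991 → round up → 27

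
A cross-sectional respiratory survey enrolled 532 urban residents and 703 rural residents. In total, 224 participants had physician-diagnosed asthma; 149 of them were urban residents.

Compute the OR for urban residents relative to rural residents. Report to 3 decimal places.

urban residents without the outcome: 532 − 149 = 383
rural residents with the outcome: 224 − 149 = 75
rural residents without the outcome: 703 − 75 = 628
OR = (149 × 628) / (383 × 75) = 93572/28725 ≈ 3.258

OR ≈ 3.258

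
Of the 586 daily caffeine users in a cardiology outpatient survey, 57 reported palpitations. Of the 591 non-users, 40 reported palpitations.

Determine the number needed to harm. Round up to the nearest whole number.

34

risk, daily caffeine users = 57/586 = 0.097270
risk, non-users = 40/591 = 0.067682
absolute risk difference = 0.029588
1 / 0.029588 = 33.797 → round up → 34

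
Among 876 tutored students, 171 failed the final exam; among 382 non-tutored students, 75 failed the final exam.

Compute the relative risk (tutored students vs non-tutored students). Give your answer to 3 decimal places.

RR: 0.994

risk, tutored students = 171/876 = 0.1952
risk, non-tutored students = 75/382 = 0.1963
RR = 0.1952 / 0.1963 = 0.994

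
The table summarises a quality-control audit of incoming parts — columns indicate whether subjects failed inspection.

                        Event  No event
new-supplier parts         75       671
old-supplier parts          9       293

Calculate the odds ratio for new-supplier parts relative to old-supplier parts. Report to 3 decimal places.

OR = (75 × 293) / (671 × 9) = 21975/6039 ≈ 3.639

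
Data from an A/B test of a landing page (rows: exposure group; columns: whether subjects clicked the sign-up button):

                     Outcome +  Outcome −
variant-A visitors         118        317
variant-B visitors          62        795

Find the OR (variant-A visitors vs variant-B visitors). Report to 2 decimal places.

OR: 4.77

odds, variant-A visitors = 118/317 = 0.3722
odds, variant-B visitors = 62/795 = 0.0780
OR = 0.3722 / 0.0780 = 4.77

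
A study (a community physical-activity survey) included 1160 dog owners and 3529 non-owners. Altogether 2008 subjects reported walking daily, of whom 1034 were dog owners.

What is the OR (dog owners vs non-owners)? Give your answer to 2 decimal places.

OR ≈ 21.53

dog owners without the outcome: 1160 − 1034 = 126
non-owners with the outcome: 2008 − 1034 = 974
non-owners without the outcome: 3529 − 974 = 2555
OR = (1034 × 2555) / (126 × 974) = 2641870/122724 ≈ 21.53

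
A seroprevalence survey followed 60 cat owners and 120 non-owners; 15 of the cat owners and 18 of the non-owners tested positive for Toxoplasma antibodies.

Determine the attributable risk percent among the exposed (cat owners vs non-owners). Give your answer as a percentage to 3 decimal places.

AR%: 40.000%

risk, cat owners = 15/60 = 0.2500
risk, non-owners = 18/120 = 0.1500
AR% = (0.2500 − 0.1500) / 0.2500 = 0.4000 → 40.000%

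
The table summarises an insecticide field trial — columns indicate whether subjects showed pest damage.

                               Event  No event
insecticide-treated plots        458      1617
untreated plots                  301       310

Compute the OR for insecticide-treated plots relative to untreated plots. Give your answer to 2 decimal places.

odds, insecticide-treated plots = 458/1617 = 0.2832
odds, untreated plots = 301/310 = 0.9710
OR = 0.2832 / 0.9710 = 0.29

OR = 0.29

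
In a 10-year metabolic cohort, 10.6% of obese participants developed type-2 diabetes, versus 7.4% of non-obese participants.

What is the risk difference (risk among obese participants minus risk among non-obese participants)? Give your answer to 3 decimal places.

risk difference = 0.1060 − 0.0740 = 0.032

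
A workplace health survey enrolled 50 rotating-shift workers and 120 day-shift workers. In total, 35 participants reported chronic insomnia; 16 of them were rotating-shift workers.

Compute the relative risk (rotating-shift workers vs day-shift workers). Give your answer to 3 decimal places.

rotating-shift workers without the outcome: 50 − 16 = 34
day-shift workers with the outcome: 35 − 16 = 19
day-shift workers without the outcome: 120 − 19 = 101
risk, rotating-shift workers = 16/50 = 0.3200
risk, day-shift workers = 19/120 = 0.1583
RR = 0.3200 / 0.1583 = 2.021

2.021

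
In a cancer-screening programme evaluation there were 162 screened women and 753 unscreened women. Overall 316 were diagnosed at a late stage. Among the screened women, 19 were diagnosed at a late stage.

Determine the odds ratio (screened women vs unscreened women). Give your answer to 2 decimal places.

screened women without the outcome: 162 − 19 = 143
unscreened women with the outcome: 316 − 19 = 297
unscreened women without the outcome: 753 − 297 = 456
OR = (19 × 456) / (143 × 297) = 8664/42471 ≈ 0.20

OR = 0.20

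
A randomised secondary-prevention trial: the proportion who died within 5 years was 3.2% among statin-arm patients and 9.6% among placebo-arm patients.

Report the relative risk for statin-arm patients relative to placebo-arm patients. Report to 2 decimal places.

RR = 0.03200 / 0.09600 = 0.33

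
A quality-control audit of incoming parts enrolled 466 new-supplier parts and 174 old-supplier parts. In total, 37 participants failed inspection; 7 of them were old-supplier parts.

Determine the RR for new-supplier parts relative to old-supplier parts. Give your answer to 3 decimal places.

new-supplier parts with the outcome: 37 − 7 = 30
new-supplier parts without the outcome: 466 − 30 = 436
old-supplier parts without the outcome: 174 − 7 = 167
risk, new-supplier parts = 30/466 = 0.06438
risk, old-supplier parts = 7/174 = 0.04023
RR = 0.06438 / 0.04023 = 1.600

1.600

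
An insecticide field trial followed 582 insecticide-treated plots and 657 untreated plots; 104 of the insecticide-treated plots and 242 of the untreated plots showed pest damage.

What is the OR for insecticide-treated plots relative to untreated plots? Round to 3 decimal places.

OR = (104 × 415) / (478 × 242) = 43160/115676 ≈ 0.373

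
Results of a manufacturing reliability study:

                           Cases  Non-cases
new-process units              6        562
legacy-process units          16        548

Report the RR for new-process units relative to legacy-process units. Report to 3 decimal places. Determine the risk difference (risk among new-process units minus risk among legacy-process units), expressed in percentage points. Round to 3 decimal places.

risk, new-process units = 6/568 = 0.01056
risk, legacy-process units = 16/564 = 0.02837
RR = 0.01056 / 0.02837 = 0.372
risk difference = 0.01056 − 0.02837 = -0.01781 → -1.781 percentage points

RR = 0.372; RD = -1.781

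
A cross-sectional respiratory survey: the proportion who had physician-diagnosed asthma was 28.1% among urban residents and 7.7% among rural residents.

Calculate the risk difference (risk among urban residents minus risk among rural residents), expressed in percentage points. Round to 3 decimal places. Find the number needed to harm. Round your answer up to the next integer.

risk difference = 0.2810 − 0.0770 = 0.2040 → 20.400 percentage points
absolute risk difference = 0.204000
1 / 0.204000 = 4.902 → round up → 5

RD = 20.400; NNH = 5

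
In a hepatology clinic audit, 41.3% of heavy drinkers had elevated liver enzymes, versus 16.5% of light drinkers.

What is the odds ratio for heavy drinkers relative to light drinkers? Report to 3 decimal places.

3.561

odds, heavy drinkers = 0.4130/0.5870 = 0.7036
odds, light drinkers = 0.1650/0.8350 = 0.1976
OR = 0.7036 / 0.1976 = 3.561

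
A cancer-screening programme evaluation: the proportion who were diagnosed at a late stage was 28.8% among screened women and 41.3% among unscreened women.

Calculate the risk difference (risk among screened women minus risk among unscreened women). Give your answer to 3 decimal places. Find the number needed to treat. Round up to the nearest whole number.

risk difference = 0.2880 − 0.4130 = -0.125
absolute risk difference = 0.125000
1 / 0.125000 = 8.000 → round up → 8

RD = -0.125; NNT = 8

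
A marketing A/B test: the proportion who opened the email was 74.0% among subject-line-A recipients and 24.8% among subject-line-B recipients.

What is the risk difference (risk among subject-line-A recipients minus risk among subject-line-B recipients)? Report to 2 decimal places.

risk difference = 0.7400 − 0.2480 = 0.49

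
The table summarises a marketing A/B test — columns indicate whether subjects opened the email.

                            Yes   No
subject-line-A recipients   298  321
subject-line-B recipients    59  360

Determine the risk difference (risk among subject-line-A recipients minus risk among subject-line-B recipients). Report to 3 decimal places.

risk, subject-line-A recipients = 298/619 = 0.4814
risk, subject-line-B recipients = 59/419 = 0.1408
risk difference = 0.4814 − 0.1408 = 0.341

RD: 0.341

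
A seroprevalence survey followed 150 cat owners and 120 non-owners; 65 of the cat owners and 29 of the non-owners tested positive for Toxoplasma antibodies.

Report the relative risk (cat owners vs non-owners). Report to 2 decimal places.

1.79

risk, cat owners = 65/150 = 0.4333
risk, non-owners = 29/120 = 0.2417
RR = 0.4333 / 0.2417 = 1.79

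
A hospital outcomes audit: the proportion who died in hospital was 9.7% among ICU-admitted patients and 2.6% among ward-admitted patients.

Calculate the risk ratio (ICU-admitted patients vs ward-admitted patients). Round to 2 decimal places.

RR = 0.09700 / 0.02600 = 3.73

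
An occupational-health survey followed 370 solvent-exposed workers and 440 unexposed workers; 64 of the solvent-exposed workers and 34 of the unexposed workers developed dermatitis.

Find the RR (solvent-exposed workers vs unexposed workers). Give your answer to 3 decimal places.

risk, solvent-exposed workers = 64/370 = 0.1730
risk, unexposed workers = 34/440 = 0.0773
RR = 0.1730 / 0.0773 = 2.238

RR ≈ 2.238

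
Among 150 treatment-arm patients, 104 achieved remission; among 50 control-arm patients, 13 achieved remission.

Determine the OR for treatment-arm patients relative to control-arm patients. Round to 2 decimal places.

OR = (104 × 37) / (46 × 13) = 3848/598 ≈ 6.43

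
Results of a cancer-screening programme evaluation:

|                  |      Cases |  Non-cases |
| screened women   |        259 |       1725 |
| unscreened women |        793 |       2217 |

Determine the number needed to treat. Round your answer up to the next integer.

risk, screened women = 259/1984 = 0.130544
risk, unscreened women = 793/3010 = 0.263455
absolute risk difference = 0.132911
1 / 0.132911 = 7.524 → round up → 8

NNT ≈ 8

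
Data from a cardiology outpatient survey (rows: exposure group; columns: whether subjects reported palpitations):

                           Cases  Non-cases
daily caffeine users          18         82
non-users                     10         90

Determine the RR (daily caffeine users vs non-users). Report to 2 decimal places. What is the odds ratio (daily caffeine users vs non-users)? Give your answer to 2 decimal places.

risk, daily caffeine users = 18/100 = 0.1800
risk, non-users = 10/100 = 0.1000
RR = 0.1800 / 0.1000 = 1.80
odds, daily caffeine users = 18/82 = 0.2195
odds, non-users = 10/90 = 0.1111
OR = 0.2195 / 0.1111 = 1.98

RR = 1.80; OR = 1.98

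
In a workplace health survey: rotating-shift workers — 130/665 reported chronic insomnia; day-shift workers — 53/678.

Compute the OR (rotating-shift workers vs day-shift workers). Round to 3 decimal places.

OR = (130 × 625) / (535 × 53) = 81250/28355 ≈ 2.865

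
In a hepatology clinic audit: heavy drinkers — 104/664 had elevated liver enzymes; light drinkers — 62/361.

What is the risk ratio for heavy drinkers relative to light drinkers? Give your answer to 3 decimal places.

0.912

risk, heavy drinkers = 104/664 = 0.1566
risk, light drinkers = 62/361 = 0.1717
RR = 0.1566 / 0.1717 = 0.912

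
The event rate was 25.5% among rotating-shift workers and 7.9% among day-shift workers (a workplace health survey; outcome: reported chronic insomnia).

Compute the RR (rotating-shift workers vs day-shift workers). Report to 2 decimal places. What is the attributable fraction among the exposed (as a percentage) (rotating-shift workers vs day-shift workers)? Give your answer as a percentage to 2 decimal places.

RR = 3.23; AR% = 69.02%

RR = 0.2550 / 0.0790 = 3.23
AR% = (0.2550 − 0.0790) / 0.2550 = 0.6902 → 69.02%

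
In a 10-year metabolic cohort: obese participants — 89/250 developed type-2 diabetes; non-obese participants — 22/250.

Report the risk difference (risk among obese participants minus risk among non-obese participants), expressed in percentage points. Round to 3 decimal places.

risk, obese participants = 89/250 = 0.3560
risk, non-obese participants = 22/250 = 0.0880
risk difference = 0.3560 − 0.0880 = 0.2680 → 26.800 percentage points

RD ≈ 26.800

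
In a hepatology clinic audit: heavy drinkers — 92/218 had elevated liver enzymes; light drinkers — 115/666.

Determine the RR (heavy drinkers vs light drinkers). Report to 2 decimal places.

2.44

risk, heavy drinkers = 92/218 = 0.4220
risk, light drinkers = 115/666 = 0.1727
RR = 0.4220 / 0.1727 = 2.44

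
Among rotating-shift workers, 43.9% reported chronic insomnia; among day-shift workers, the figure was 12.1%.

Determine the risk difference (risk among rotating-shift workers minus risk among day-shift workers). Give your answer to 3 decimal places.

risk difference = 0.4390 − 0.1210 = 0.318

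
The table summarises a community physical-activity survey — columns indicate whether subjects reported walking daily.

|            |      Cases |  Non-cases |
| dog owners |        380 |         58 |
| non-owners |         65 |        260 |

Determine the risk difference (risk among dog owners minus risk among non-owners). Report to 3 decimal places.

risk, dog owners = 380/438 = 0.8676
risk, non-owners = 65/325 = 0.2000
risk difference = 0.8676 − 0.2000 = 0.668

RD: 0.668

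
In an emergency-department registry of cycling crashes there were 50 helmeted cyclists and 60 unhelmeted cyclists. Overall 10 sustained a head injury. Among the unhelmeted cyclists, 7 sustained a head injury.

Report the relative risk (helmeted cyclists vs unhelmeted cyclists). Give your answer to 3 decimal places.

helmeted cyclists with the outcome: 10 − 7 = 3
helmeted cyclists without the outcome: 50 − 3 = 47
unhelmeted cyclists without the outcome: 60 − 7 = 53
risk, helmeted cyclists = 3/50 = 0.0600
risk, unhelmeted cyclists = 7/60 = 0.1167
RR = 0.0600 / 0.1167 = 0.514

RR: 0.514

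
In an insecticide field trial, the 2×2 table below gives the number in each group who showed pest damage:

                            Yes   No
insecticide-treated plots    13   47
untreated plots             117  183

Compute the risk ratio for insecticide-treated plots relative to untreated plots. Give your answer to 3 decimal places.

RR = 0.556

risk, insecticide-treated plots = 13/60 = 0.2167
risk, untreated plots = 117/300 = 0.3900
RR = 0.2167 / 0.3900 = 0.556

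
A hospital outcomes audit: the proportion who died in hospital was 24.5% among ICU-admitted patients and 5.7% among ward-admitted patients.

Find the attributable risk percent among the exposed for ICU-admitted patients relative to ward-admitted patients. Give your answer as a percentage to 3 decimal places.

AR% = (0.2450 − 0.0570) / 0.2450 = 0.7673 → 76.735%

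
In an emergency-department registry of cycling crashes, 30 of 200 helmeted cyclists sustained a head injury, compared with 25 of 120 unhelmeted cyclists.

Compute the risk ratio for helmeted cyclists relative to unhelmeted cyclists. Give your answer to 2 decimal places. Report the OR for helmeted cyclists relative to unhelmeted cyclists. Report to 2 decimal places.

risk, helmeted cyclists = 30/200 = 0.1500
risk, unhelmeted cyclists = 25/120 = 0.2083
RR = 0.1500 / 0.2083 = 0.72
OR = (30 × 95) / (170 × 25) = 2850/4250 ≈ 0.67

RR = 0.72; OR = 0.67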